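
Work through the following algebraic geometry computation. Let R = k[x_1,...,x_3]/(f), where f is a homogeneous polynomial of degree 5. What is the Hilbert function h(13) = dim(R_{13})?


For R = k[x_1,...,x_n]/(f) with f homogeneous of degree e:
The Hilbert series is (1 - t^e)/(1 - t)^n.
So h(d) = C(d+n-1, n-1) - C(d-e+n-1, n-1) for d >= e.
With n=3, e=5, d=13:
C(13+3-1, 3-1) = C(15, 2) = 105
C(13-5+3-1, 3-1) = C(10, 2) = 45
h(13) = 105 - 45 = 60

60


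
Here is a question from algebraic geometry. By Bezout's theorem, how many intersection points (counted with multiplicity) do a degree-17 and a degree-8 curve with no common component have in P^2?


Bezout's theorem states the intersection count equals the product of degrees.
Intersection count = 17 * 8 = 136

136


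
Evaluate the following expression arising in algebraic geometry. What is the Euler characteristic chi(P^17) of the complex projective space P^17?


The complex projective space P^17 has one cell in each even real dimension 0, 2, ..., 34.
The cohomology groups are H^{2k}(P^17) = Z for k = 0,...,17, and 0 otherwise.
Euler characteristic = sum of Betti numbers = 1 per even-dimensional cohomology group.
chi(P^17) = 17 + 1 = 18

18


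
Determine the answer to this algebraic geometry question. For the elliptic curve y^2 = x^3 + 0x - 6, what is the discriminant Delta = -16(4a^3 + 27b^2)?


Compute each component:
4a^3 = 4*0^3 = 4*0 = 0
27b^2 = 27*(-6)^2 = 27*36 = 972
4a^3 + 27b^2 = 0 + 972 = 972
Delta = -16*972 = -15552

-15552


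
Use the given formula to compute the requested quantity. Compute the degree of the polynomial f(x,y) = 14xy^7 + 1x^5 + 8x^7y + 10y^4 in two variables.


Examine each term for its total degree (sum of exponents).
  Term '14xy^7' has total degree 1+7 = 8.
  Term '1x^5' has total degree 5+0 = 5.
  Term '8x^7y' has total degree 7+1 = 8.
  Term '10y^4' has total degree 0+4 = 4.
The maximum total degree among all terms is 8.

8


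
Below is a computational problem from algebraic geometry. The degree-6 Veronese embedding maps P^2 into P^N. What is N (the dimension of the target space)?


The Veronese embedding v_d: P^n -> P^N maps each point to all
degree-d monomials in n+1 homogeneous coordinates.
N = C(n+d, d) - 1
N = C(2+6, 6) - 1
N = C(8, 6) - 1
C(8, 6) = 28
N = 28 - 1 = 27

27


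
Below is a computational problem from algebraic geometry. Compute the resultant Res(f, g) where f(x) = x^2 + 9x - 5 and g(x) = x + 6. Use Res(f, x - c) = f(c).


For Res(f, x - c), we evaluate f at x = c.
f(-6) = (-6)^2 + 9*(-6) - 5
= 36 - 54 - 5
= -18 - 5 = -23
Res(f, g) = -23

-23


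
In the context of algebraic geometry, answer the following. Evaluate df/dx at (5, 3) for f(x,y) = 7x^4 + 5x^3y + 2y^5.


df/dx = 4*7*x^3 + 3*5*x^2*y
At (5,3): 4*7*5^3 + 3*5*5^2*3
= 3500 + 1125
= 4625

4625


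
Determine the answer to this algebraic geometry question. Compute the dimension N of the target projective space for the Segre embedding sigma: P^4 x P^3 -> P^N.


The Segre embedding maps P^m x P^n into P^N via
all products of coordinates from each factor.
N = (m+1)(n+1) - 1
N = (4+1)(3+1) - 1
N = 5*4 - 1
N = 20 - 1 = 19

19


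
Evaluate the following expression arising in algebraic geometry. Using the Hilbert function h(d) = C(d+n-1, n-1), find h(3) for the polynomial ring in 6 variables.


The Hilbert function for the polynomial ring in 6 variables is:
h(d) = C(d+n-1, n-1)
h(3) = C(3+6-1, 6-1) = C(8, 5)
= 8! / (5! * 3!)
= 56

56


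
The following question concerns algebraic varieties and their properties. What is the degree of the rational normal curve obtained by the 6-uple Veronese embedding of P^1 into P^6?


The rational normal curve in P^6 is the image of P^1 under the 6-uple Veronese.
A general hyperplane in P^6 pulls back to a degree-6 form on P^1, which has 6 zeros,
so the curve meets a general hyperplane in 6 points. Degree = 6.

6


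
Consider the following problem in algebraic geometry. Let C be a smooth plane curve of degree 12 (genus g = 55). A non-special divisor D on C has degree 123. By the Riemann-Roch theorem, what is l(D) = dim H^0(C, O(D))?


First, compute the genus of a smooth plane curve of degree 12:
g = (d-1)(d-2)/2 = (12-1)(12-2)/2 = 55
For a non-special divisor D (i.e., h^1(D) = 0), Riemann-Roch gives:
l(D) = deg(D) - g + 1
Since deg(D) = 123 >= 2g - 1 = 109, D is non-special.
l(D) = 123 - 55 + 1 = 69

69


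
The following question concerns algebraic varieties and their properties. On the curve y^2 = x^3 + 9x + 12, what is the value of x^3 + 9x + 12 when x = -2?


Compute x^3 + 9x + 12 at x = -2:
x^3 = (-2)^3 = -8
9*x = 9*(-2) = -18
Sum: -8 - 18 + 12 = -14

-14


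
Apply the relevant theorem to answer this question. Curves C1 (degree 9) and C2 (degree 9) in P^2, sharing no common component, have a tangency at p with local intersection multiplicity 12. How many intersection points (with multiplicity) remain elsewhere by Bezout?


By Bezout's theorem, the total intersection number is d1 * d2.
Total = 9 * 9 = 81
Intersection multiplicity at p = 12
Remaining intersections = 81 - 12 = 69

69


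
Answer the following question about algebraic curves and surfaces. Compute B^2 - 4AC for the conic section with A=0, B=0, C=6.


The discriminant of a conic Ax^2 + Bxy + Cy^2 + ... = 0 is B^2 - 4AC.
B^2 = 0^2 = 0
4AC = 4*0*6 = 0
Discriminant = 0 + 0 = 0

0


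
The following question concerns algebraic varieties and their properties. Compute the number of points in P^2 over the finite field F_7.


P^2(F_7) has (q^(n+1) - 1)/(q - 1) points.
= 7^2 + 7^1 + 7^0
= 49 + 7 + 1
= 57

57


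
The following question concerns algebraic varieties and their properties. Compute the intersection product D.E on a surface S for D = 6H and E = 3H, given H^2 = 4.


Using bilinearity of the intersection pairing on a surface S:
(aH).(bH) = ab * (H.H)
We have H^2 = 4.
D.E = (6H).(3H) = 6*3*4
= 18*4
= 72

72


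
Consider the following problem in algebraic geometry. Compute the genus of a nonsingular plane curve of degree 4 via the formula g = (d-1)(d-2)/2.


Using the genus formula for smooth plane curves:
g = (d-1)(d-2)/2
g = (4-1)(4-2)/2
g = 3*2/2
g = 6/2 = 3

3


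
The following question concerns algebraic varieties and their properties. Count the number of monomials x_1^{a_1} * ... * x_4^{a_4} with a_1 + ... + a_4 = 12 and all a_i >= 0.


The number of degree-12 monomials in 4 variables is C(d+n-1, n-1).
= C(12+4-1, 4-1) = C(15, 3)
= 455

455


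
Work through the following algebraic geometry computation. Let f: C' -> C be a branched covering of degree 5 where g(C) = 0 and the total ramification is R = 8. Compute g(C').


Riemann-Hurwitz formula: 2g' - 2 = d(2g - 2) + R
Given: d = 5, g = 0, R = 8
2g' - 2 = 5*(2*0 - 2) + 8
2g' - 2 = 5*(-2) + 8
2g' - 2 = -10 + 8 = -2
2g' = 0
g' = 0

0


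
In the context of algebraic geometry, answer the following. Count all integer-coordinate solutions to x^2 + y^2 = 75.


Systematically check integer values of x where x^2 <= 75.
For each valid x, check if 75 - x^2 is a perfect square.
Total integer solutions found: 0

0


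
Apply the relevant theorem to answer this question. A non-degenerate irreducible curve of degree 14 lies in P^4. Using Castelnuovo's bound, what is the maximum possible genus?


Castelnuovo's bound: write d - 1 = m(r-1) + epsilon with 0 <= epsilon < r-1.
d - 1 = 14 - 1 = 13
r - 1 = 4 - 1 = 3
13 = 4*3 + 1, so m = 4, epsilon = 1
pi(d, r) = m(m-1)(r-1)/2 + m*epsilon
= 4*3*3/2 + 4*1
= 36/2 + 4
= 18 + 4 = 22

22


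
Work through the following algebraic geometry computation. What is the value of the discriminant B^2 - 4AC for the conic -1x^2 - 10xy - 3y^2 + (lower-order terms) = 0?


The discriminant of a conic Ax^2 + Bxy + Cy^2 + ... = 0 is B^2 - 4AC.
B^2 = (-10)^2 = 100
4AC = 4*(-1)*(-3) = 12
Discriminant = 100 - 12 = 88

88


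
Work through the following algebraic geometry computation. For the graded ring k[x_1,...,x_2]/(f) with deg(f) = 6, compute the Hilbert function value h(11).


For R = k[x_1,...,x_n]/(f) with f homogeneous of degree e:
The Hilbert series is (1 - t^e)/(1 - t)^n.
So h(d) = C(d+n-1, n-1) - C(d-e+n-1, n-1) for d >= e.
With n=2, e=6, d=11:
C(11+2-1, 2-1) = C(12, 1) = 12
C(11-6+2-1, 2-1) = C(6, 1) = 6
h(11) = 12 - 6 = 6

6


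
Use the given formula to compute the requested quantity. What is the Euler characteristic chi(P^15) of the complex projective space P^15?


The complex projective space P^15 has one cell in each even real dimension 0, 2, ..., 30.
The cohomology groups are H^{2k}(P^15) = Z for k = 0,...,15, and 0 otherwise.
Euler characteristic = sum of Betti numbers = 1 per even-dimensional cohomology group.
chi(P^15) = 15 + 1 = 16

16


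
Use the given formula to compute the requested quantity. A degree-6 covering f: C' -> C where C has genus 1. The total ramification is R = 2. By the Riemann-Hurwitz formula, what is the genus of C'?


Riemann-Hurwitz formula: 2g' - 2 = d(2g - 2) + R
Given: d = 6, g = 1, R = 2
2g' - 2 = 6*(2*1 - 2) + 2
2g' - 2 = 6*0 + 2
2g' - 2 = 0 + 2 = 2
2g' = 4
g' = 2

2


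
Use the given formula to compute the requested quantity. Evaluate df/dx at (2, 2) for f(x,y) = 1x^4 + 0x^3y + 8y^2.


df/dx = 4*1*x^3 + 3*0*x^2*y
At (2,2): 4*1*2^3 + 3*0*2^2*2
= 32 + 0
= 32

32


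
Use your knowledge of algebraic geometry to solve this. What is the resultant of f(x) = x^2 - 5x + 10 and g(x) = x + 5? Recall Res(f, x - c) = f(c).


For Res(f, x - c), we evaluate f at x = c.
f(-5) = (-5)^2 - 5*(-5) + 10
= 25 + 25 + 10
= 50 + 10 = 60
Res(f, g) = 60

60


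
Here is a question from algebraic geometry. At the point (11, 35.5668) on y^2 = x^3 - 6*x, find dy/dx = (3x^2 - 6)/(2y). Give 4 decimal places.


Using implicit differentiation of y^2 = x^3 - 6*x:
2y * dy/dx = 3x^2 - 6
dy/dx = (3x^2 - 6)/(2y)
Numerator: 3*11^2 - 6 = 357
Denominator: 2*35.5668 = 71.1336
dy/dx = 357/71.1336 = 5.0187

5.0187


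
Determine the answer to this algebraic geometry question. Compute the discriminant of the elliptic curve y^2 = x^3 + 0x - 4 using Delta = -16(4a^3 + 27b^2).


Compute each component:
4a^3 = 4*0^3 = 4*0 = 0
27b^2 = 27*(-4)^2 = 27*16 = 432
4a^3 + 27b^2 = 0 + 432 = 432
Delta = -16*432 = -6912

-6912


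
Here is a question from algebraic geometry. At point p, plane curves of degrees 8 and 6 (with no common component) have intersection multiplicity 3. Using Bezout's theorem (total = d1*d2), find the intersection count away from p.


By Bezout's theorem, the total intersection number is d1 * d2.
Total = 8 * 6 = 48
Intersection multiplicity at p = 3
Remaining intersections = 48 - 3 = 45

45


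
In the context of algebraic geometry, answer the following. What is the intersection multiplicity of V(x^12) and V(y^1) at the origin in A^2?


The intersection multiplicity of V(x^a) and V(y^b) at the origin is:
I(O; V(x^12), V(y^1)) = dim_k(k[x,y]/(x^12, y^1))
A basis for k[x,y]/(x^12, y^1) is the set of monomials x^i * y^j
where 0 <= i < 12 and 0 <= j < 1.
The number of such monomials is 12 * 1 = 12

12


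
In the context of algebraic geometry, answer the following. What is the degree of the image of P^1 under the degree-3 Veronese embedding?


The Veronese variety v_3(P^1) has degree d^r.
d^r = 3^1 = 3

3


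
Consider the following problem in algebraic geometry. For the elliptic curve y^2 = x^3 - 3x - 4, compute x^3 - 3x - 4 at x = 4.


Compute x^3 - 3x - 4 at x = 4:
x^3 = 4^3 = 64
(-3)*x = (-3)*4 = -12
Sum: 64 - 12 - 4 = 48

48


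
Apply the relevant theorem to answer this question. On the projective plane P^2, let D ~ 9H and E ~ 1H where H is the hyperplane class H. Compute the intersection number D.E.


Using bilinearity of the intersection pairing on the projective plane P^2:
(aH).(bH) = ab * (H.H)
We have H^2 = 1 (Bezout).
D.E = (9H).(1H) = 9*1*1
= 9*1
= 9

9


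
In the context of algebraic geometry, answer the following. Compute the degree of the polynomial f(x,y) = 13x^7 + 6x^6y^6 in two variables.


Examine each term for its total degree (sum of exponents).
  Term '13x^7' has total degree 7+0 = 7.
  Term '6x^6y^6' has total degree 6+6 = 12.
The maximum total degree among all terms is 12.

12


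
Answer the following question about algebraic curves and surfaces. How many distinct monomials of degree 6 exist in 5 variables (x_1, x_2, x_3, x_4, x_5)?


The number of degree-6 monomials in 5 variables is C(d+n-1, n-1).
= C(6+5-1, 5-1) = C(10, 4)
= 210

210


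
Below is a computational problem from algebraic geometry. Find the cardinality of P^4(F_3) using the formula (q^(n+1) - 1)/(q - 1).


P^4(F_3) has (q^(n+1) - 1)/(q - 1) points.
= 3^4 + 3^3 + 3^2 + 3^1 + 3^0
= 81 + 27 + 9 + 3 + 1
= 121

121


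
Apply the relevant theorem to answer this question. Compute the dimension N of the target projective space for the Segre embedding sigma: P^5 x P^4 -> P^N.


The Segre embedding maps P^m x P^n into P^N via
all products of coordinates from each factor.
N = (m+1)(n+1) - 1
N = (5+1)(4+1) - 1
N = 6*5 - 1
N = 30 - 1 = 29

29


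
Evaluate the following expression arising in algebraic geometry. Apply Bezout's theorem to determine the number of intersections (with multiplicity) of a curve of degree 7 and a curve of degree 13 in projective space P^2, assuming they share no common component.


Bezout's theorem states the intersection count equals the product of degrees.
Intersection count = 7 * 13 = 91

91


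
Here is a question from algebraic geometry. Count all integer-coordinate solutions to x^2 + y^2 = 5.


Systematically check integer values of x where x^2 <= 5.
For each valid x, check if 5 - x^2 is a perfect square.
x=1: 5 - 1 = 4, sqrt = 2 (valid)
x=2: 5 - 4 = 1, sqrt = 1 (valid)
Total integer solutions found: 8

8


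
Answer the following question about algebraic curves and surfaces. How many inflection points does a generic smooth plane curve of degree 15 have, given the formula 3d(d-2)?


For a general smooth plane curve C of degree d, the inflection points are
the intersection of C with its Hessian curve, which has degree 3(d-2).
By Bezout, the total intersection number is d * 3(d-2) = 15 * 39 = 585.
For a general curve every flex is ordinary, so each contributes
multiplicity 1 to C·Hess(C), and the number of distinct inflection
points is 3d(d-2).
Inflection points = 3*15*(15-2) = 3*15*13 = 585

585


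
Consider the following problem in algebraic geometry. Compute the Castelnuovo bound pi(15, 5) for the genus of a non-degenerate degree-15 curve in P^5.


Castelnuovo's bound: write d - 1 = m(r-1) + epsilon with 0 <= epsilon < r-1.
d - 1 = 15 - 1 = 14
r - 1 = 5 - 1 = 4
14 = 3*4 + 2, so m = 3, epsilon = 2
pi(d, r) = m(m-1)(r-1)/2 + m*epsilon
= 3*2*4/2 + 3*2
= 24/2 + 6
= 12 + 6 = 18

18


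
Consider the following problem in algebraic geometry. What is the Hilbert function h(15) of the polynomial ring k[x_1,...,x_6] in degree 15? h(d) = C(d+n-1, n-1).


The Hilbert function for the polynomial ring in 6 variables is:
h(d) = C(d+n-1, n-1)
h(15) = C(15+6-1, 6-1) = C(20, 5)
= 20! / (5! * 15!)
= 15504

15504


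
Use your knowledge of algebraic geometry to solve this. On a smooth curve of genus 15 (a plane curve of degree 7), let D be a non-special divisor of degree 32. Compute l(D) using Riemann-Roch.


First, compute the genus of a smooth plane curve of degree 7:
g = (d-1)(d-2)/2 = (7-1)(7-2)/2 = 15
For a non-special divisor D (i.e., h^1(D) = 0), Riemann-Roch gives:
l(D) = deg(D) - g + 1
Since deg(D) = 32 >= 2g - 1 = 29, D is non-special.
l(D) = 32 - 15 + 1 = 18

18


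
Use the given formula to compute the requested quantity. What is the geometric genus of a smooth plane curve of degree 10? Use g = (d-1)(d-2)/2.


Using the genus formula for smooth plane curves:
g = (d-1)(d-2)/2
g = (10-1)(10-2)/2
g = 9*8/2
g = 72/2 = 36

36


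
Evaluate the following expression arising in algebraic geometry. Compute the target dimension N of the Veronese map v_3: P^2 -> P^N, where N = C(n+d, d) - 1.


The Veronese embedding v_d: P^n -> P^N maps each point to all
degree-d monomials in n+1 homogeneous coordinates.
N = C(n+d, d) - 1
N = C(2+3, 3) - 1
N = C(5, 3) - 1
C(5, 3) = 10
N = 10 - 1 = 9

9


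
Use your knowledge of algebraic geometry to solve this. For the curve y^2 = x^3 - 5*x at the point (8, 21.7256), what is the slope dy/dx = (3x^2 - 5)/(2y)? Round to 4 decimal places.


Using implicit differentiation of y^2 = x^3 - 5*x:
2y * dy/dx = 3x^2 - 5
dy/dx = (3x^2 - 5)/(2y)
Numerator: 3*8^2 - 5 = 187
Denominator: 2*21.7256 = 43.4512
dy/dx = 187/43.4512 = 4.3037

4.3037


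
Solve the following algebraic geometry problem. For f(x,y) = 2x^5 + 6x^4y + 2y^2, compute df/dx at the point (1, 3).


df/dx = 5*2*x^4 + 4*6*x^3*y
At (1,3): 5*2*1^4 + 4*6*1^3*3
= 10 + 72
= 82

82


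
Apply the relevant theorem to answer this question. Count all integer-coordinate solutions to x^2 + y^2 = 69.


Systematically check integer values of x where x^2 <= 69.
For each valid x, check if 69 - x^2 is a perfect square.
Total integer solutions found: 0

0


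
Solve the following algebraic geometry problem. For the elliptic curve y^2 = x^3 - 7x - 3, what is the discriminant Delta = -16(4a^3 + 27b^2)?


Compute each component:
4a^3 = 4*(-7)^3 = 4*(-343) = -1372
27b^2 = 27*(-3)^2 = 27*9 = 243
4a^3 + 27b^2 = -1372 + 243 = -1129
Delta = -16*(-1129) = 18064

18064


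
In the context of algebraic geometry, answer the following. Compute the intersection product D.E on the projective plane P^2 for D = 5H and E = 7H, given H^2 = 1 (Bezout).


Using bilinearity of the intersection pairing on the projective plane P^2:
(aH).(bH) = ab * (H.H)
We have H^2 = 1 (Bezout).
D.E = (5H).(7H) = 5*7*1
= 35*1
= 35

35


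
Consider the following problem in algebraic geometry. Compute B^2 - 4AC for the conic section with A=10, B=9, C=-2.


The discriminant of a conic Ax^2 + Bxy + Cy^2 + ... = 0 is B^2 - 4AC.
B^2 = 9^2 = 81
4AC = 4*10*(-2) = -80
Discriminant = 81 + 80 = 161

161


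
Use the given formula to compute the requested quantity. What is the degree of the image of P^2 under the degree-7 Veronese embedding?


The Veronese variety v_7(P^2) has degree d^r.
d^r = 7^2 = 49

49


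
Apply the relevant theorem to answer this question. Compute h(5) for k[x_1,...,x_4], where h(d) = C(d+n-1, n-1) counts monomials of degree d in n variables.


The Hilbert function for the polynomial ring in 4 variables is:
h(d) = C(d+n-1, n-1)
h(5) = C(5+4-1, 4-1) = C(8, 3)
= 8! / (3! * 5!)
= 56

56


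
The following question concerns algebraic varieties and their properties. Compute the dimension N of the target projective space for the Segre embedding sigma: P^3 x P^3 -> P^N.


The Segre embedding maps P^m x P^n into P^N via
all products of coordinates from each factor.
N = (m+1)(n+1) - 1
N = (3+1)(3+1) - 1
N = 4*4 - 1
N = 16 - 1 = 15

15


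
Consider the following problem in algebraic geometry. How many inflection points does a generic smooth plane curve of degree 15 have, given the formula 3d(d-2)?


For a general smooth plane curve C of degree d, the inflection points are
the intersection of C with its Hessian curve, which has degree 3(d-2).
By Bezout, the total intersection number is d * 3(d-2) = 15 * 39 = 585.
For a general curve every flex is ordinary, so each contributes
multiplicity 1 to C·Hess(C), and the number of distinct inflection
points is 3d(d-2).
Inflection points = 3*15*(15-2) = 3*15*13 = 585

585


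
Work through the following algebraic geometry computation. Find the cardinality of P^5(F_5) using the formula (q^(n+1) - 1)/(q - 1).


P^5(F_5) has (q^(n+1) - 1)/(q - 1) points.
= 5^5 + 5^4 + 5^3 + 5^2 + 5^1 + 5^0
= 3125 + 625 + 125 + 25 + 5 + 1
= 3906

3906


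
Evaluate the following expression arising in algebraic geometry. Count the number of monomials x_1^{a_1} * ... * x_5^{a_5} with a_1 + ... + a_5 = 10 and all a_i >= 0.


The number of degree-10 monomials in 5 variables is C(d+n-1, n-1).
= C(10+5-1, 5-1) = C(14, 4)
= 1001

1001


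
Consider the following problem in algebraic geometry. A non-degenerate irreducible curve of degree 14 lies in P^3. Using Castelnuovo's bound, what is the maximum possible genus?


Castelnuovo's bound: write d - 1 = m(r-1) + epsilon with 0 <= epsilon < r-1.
d - 1 = 14 - 1 = 13
r - 1 = 3 - 1 = 2
13 = 6*2 + 1, so m = 6, epsilon = 1
pi(d, r) = m(m-1)(r-1)/2 + m*epsilon
= 6*5*2/2 + 6*1
= 60/2 + 6
= 30 + 6 = 36

36


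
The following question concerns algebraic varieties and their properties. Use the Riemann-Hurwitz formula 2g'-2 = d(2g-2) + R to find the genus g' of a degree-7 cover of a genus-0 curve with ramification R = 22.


Riemann-Hurwitz formula: 2g' - 2 = d(2g - 2) + R
Given: d = 7, g = 0, R = 22
2g' - 2 = 7*(2*0 - 2) + 22
2g' - 2 = 7*(-2) + 22
2g' - 2 = -14 + 22 = 8
2g' = 10
g' = 5

5


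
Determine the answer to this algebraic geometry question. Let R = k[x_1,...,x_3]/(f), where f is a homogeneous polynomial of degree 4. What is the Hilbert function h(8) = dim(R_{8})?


For R = k[x_1,...,x_n]/(f) with f homogeneous of degree e:
The Hilbert series is (1 - t^e)/(1 - t)^n.
So h(d) = C(d+n-1, n-1) - C(d-e+n-1, n-1) for d >= e.
With n=3, e=4, d=8:
C(8+3-1, 3-1) = C(10, 2) = 45
C(8-4+3-1, 3-1) = C(6, 2) = 15
h(8) = 45 - 15 = 30

30


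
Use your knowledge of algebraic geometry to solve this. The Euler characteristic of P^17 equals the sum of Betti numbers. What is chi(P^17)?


The complex projective space P^17 has one cell in each even real dimension 0, 2, ..., 34.
The cohomology groups are H^{2k}(P^17) = Z for k = 0,...,17, and 0 otherwise.
Euler characteristic = sum of Betti numbers = 1 per even-dimensional cohomology group.
chi(P^17) = 17 + 1 = 18

18


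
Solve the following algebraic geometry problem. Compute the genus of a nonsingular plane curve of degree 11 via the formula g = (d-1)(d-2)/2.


Using the genus formula for smooth plane curves:
g = (d-1)(d-2)/2
g = (11-1)(11-2)/2
g = 10*9/2
g = 90/2 = 45

45


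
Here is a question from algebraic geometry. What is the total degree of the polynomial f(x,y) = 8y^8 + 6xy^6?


Examine each term for its total degree (sum of exponents).
  Term '8y^8' has total degree 0+8 = 8.
  Term '6xy^6' has total degree 1+6 = 7.
The maximum total degree among all terms is 8.

8


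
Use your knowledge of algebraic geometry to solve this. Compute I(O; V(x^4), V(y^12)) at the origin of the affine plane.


The intersection multiplicity of V(x^a) and V(y^b) at the origin is:
I(O; V(x^4), V(y^12)) = dim_k(k[x,y]/(x^4, y^12))
A basis for k[x,y]/(x^4, y^12) is the set of monomials x^i * y^j
where 0 <= i < 4 and 0 <= j < 12.
The number of such monomials is 4 * 12 = 48

48


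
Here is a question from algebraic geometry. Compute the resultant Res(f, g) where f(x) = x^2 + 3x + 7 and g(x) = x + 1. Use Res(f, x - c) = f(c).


For Res(f, x - c), we evaluate f at x = c.
f(-1) = (-1)^2 + 3*(-1) + 7
= 1 - 3 + 7
= -2 + 7 = 5
Res(f, g) = 5

5


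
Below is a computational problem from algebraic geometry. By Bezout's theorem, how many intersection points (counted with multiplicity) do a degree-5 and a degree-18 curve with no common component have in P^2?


Bezout's theorem states the intersection count equals the product of degrees.
Intersection count = 5 * 18 = 90

90


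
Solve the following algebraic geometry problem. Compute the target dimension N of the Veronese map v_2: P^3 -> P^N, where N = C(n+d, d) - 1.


The Veronese embedding v_d: P^n -> P^N maps each point to all
degree-d monomials in n+1 homogeneous coordinates.
N = C(n+d, d) - 1
N = C(3+2, 2) - 1
N = C(5, 2) - 1
C(5, 2) = 10
N = 10 - 1 = 9

9


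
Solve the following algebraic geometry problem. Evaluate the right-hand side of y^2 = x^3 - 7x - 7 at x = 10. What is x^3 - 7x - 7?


Compute x^3 - 7x - 7 at x = 10:
x^3 = 10^3 = 1000
(-7)*x = (-7)*10 = -70
Sum: 1000 - 70 - 7 = 923

923


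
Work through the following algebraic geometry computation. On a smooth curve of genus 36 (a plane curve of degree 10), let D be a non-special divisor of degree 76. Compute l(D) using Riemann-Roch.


First, compute the genus of a smooth plane curve of degree 10:
g = (d-1)(d-2)/2 = (10-1)(10-2)/2 = 36
For a non-special divisor D (i.e., h^1(D) = 0), Riemann-Roch gives:
l(D) = deg(D) - g + 1
Since deg(D) = 76 >= 2g - 1 = 71, D is non-special.
l(D) = 76 - 36 + 1 = 41

41


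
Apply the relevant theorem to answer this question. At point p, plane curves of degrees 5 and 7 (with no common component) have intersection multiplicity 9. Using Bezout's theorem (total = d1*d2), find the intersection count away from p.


By Bezout's theorem, the total intersection number is d1 * d2.
Total = 5 * 7 = 35
Intersection multiplicity at p = 9
Remaining intersections = 35 - 9 = 26

26


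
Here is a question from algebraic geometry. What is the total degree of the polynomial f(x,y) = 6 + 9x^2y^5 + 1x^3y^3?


Examine each term for its total degree (sum of exponents).
  Term '6' has total degree 0+0 = 0.
  Term '9x^2y^5' has total degree 2+5 = 7.
  Term '1x^3y^3' has total degree 3+3 = 6.
The maximum total degree among all terms is 7.

7


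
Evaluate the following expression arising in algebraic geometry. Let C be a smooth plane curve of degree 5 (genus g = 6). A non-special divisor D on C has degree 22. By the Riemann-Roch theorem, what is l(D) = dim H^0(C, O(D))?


First, compute the genus of a smooth plane curve of degree 5:
g = (d-1)(d-2)/2 = (5-1)(5-2)/2 = 6
For a non-special divisor D (i.e., h^1(D) = 0), Riemann-Roch gives:
l(D) = deg(D) - g + 1
Since deg(D) = 22 >= 2g - 1 = 11, D is non-special.
l(D) = 22 - 6 + 1 = 17

17


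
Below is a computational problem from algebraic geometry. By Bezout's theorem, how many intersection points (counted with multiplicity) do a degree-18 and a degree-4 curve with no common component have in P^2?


Bezout's theorem states the intersection count equals the product of degrees.
Intersection count = 18 * 4 = 72

72


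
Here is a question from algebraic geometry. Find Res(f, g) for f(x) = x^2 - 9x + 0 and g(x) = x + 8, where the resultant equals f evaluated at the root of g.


For Res(f, x - c), we evaluate f at x = c.
f(-8) = (-8)^2 - 9*(-8) + 0
= 64 + 72 + 0
= 136 + 0 = 136
Res(f, g) = 136

136


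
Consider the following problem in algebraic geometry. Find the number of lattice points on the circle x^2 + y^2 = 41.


Systematically check integer values of x where x^2 <= 41.
For each valid x, check if 41 - x^2 is a perfect square.
x=4: 41 - 16 = 25, sqrt = 5 (valid)
x=5: 41 - 25 = 16, sqrt = 4 (valid)
Total integer solutions found: 8

8


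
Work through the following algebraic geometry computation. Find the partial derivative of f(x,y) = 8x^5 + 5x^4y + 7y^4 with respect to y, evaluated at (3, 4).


df/dy = 5*x^4 + 4*7*y^3
At (3,4): 5*3^4 + 4*7*4^3
= 405 + 1792
= 2197

2197


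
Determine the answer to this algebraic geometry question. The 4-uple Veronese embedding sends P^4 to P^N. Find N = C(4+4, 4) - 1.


The Veronese embedding v_d: P^n -> P^N maps each point to all
degree-d monomials in n+1 homogeneous coordinates.
N = C(n+d, d) - 1
N = C(4+4, 4) - 1
N = C(8, 4) - 1
C(8, 4) = 70
N = 70 - 1 = 69

69


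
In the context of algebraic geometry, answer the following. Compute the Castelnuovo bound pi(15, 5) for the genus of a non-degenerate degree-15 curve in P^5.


Castelnuovo's bound: write d - 1 = m(r-1) + epsilon with 0 <= epsilon < r-1.
d - 1 = 15 - 1 = 14
r - 1 = 5 - 1 = 4
14 = 3*4 + 2, so m = 3, epsilon = 2
pi(d, r) = m(m-1)(r-1)/2 + m*epsilon
= 3*2*4/2 + 3*2
= 24/2 + 6
= 12 + 6 = 18

18


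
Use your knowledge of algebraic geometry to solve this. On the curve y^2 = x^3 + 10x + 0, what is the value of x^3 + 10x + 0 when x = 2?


Compute x^3 + 10x + 0 at x = 2:
x^3 = 2^3 = 8
10*x = 10*2 = 20
Sum: 8 + 20 + 0 = 28

28


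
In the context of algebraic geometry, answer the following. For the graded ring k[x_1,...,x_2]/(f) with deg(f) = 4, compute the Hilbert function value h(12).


For R = k[x_1,...,x_n]/(f) with f homogeneous of degree e:
The Hilbert series is (1 - t^e)/(1 - t)^n.
So h(d) = C(d+n-1, n-1) - C(d-e+n-1, n-1) for d >= e.
With n=2, e=4, d=12:
C(12+2-1, 2-1) = C(13, 1) = 13
C(12-4+2-1, 2-1) = C(9, 1) = 9
h(12) = 13 - 9 = 4

4


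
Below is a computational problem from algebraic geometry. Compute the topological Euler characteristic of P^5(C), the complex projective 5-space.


The complex projective space P^5 has one cell in each even real dimension 0, 2, ..., 10.
The cohomology groups are H^{2k}(P^5) = Z for k = 0,...,5, and 0 otherwise.
Euler characteristic = sum of Betti numbers = 1 per even-dimensional cohomology group.
chi(P^5) = 5 + 1 = 6

6


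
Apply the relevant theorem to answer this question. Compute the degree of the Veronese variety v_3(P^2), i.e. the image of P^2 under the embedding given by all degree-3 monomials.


The Veronese variety v_3(P^2) has degree d^r.
d^r = 3^2 = 9

9


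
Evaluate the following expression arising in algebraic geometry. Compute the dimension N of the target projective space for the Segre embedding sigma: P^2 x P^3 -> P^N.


The Segre embedding maps P^m x P^n into P^N via
all products of coordinates from each factor.
N = (m+1)(n+1) - 1
N = (2+1)(3+1) - 1
N = 3*4 - 1
N = 12 - 1 = 11

11


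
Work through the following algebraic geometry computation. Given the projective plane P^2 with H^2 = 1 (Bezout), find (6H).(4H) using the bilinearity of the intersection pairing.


Using bilinearity of the intersection pairing on the projective plane P^2:
(aH).(bH) = ab * (H.H)
We have H^2 = 1 (Bezout).
D.E = (6H).(4H) = 6*4*1
= 24*1
= 24

24


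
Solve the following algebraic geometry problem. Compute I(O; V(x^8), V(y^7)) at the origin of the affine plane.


The intersection multiplicity of V(x^a) and V(y^b) at the origin is:
I(O; V(x^8), V(y^7)) = dim_k(k[x,y]/(x^8, y^7))
A basis for k[x,y]/(x^8, y^7) is the set of monomials x^i * y^j
where 0 <= i < 8 and 0 <= j < 7.
The number of such monomials is 8 * 7 = 56

56


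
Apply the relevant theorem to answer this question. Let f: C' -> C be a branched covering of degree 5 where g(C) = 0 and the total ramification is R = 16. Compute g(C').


Riemann-Hurwitz formula: 2g' - 2 = d(2g - 2) + R
Given: d = 5, g = 0, R = 16
2g' - 2 = 5*(2*0 - 2) + 16
2g' - 2 = 5*(-2) + 16
2g' - 2 = -10 + 16 = 6
2g' = 8
g' = 4

4


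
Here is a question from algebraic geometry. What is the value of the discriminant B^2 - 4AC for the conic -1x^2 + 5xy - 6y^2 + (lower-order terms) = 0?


The discriminant of a conic Ax^2 + Bxy + Cy^2 + ... = 0 is B^2 - 4AC.
B^2 = 5^2 = 25
4AC = 4*(-1)*(-6) = 24
Discriminant = 25 - 24 = 1

1


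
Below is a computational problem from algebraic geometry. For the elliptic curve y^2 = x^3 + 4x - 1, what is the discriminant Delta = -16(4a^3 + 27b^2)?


Compute each component:
4a^3 = 4*4^3 = 4*64 = 256
27b^2 = 27*(-1)^2 = 27*1 = 27
4a^3 + 27b^2 = 256 + 27 = 283
Delta = -16*283 = -4528

-4528


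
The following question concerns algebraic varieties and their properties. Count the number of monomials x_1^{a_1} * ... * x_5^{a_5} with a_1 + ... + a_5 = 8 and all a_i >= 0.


The number of degree-8 monomials in 5 variables is C(d+n-1, n-1).
= C(8+5-1, 5-1) = C(12, 4)
= 495

495


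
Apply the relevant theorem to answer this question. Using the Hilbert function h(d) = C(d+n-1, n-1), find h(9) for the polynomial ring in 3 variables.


The Hilbert function for the polynomial ring in 3 variables is:
h(d) = C(d+n-1, n-1)
h(9) = C(9+3-1, 3-1) = C(11, 2)
= 11! / (2! * 9!)
= 55

55


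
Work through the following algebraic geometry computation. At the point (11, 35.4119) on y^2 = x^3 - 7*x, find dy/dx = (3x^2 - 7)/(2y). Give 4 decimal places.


Using implicit differentiation of y^2 = x^3 - 7*x:
2y * dy/dx = 3x^2 - 7
dy/dx = (3x^2 - 7)/(2y)
Numerator: 3*11^2 - 7 = 356
Denominator: 2*35.4119 = 70.8238
dy/dx = 356/70.8238 = 5.0266

5.0266


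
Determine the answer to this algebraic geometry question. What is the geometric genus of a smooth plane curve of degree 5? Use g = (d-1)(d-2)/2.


Using the genus formula for smooth plane curves:
g = (d-1)(d-2)/2
g = (5-1)(5-2)/2
g = 4*3/2
g = 12/2 = 6

6


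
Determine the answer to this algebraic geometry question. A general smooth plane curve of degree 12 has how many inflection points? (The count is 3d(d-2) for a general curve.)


For a general smooth plane curve C of degree d, the inflection points are
the intersection of C with its Hessian curve, which has degree 3(d-2).
By Bezout, the total intersection number is d * 3(d-2) = 12 * 30 = 360.
For a general curve every flex is ordinary, so each contributes
multiplicity 1 to C·Hess(C), and the number of distinct inflection
points is 3d(d-2).
Inflection points = 3*12*(12-2) = 3*12*10 = 360

360


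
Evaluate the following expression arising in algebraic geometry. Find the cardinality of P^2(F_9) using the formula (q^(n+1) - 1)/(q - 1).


P^2(F_9) has (q^(n+1) - 1)/(q - 1) points.
= 9^2 + 9^1 + 9^0
= 81 + 9 + 1
= 91

91


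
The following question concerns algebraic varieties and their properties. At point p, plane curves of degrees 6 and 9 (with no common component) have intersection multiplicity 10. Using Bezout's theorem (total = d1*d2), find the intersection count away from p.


By Bezout's theorem, the total intersection number is d1 * d2.
Total = 6 * 9 = 54
Intersection multiplicity at p = 10
Remaining intersections = 54 - 10 = 44

44


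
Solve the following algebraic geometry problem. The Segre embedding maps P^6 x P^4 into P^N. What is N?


The Segre embedding maps P^m x P^n into P^N via
all products of coordinates from each factor.
N = (m+1)(n+1) - 1
N = (6+1)(4+1) - 1
N = 7*5 - 1
N = 35 - 1 = 34

34


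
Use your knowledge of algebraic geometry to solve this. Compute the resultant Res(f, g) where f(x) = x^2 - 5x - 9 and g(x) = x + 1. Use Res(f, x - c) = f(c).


For Res(f, x - c), we evaluate f at x = c.
f(-1) = (-1)^2 - 5*(-1) - 9
= 1 + 5 - 9
= 6 - 9 = -3
Res(f, g) = -3

-3


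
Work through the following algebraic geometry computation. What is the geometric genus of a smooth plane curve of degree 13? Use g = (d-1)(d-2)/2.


Using the genus formula for smooth plane curves:
g = (d-1)(d-2)/2
g = (13-1)(13-2)/2
g = 12*11/2
g = 132/2 = 66

66


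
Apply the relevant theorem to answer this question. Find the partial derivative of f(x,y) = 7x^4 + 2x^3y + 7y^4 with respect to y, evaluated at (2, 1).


df/dy = 2*x^3 + 4*7*y^3
At (2,1): 2*2^3 + 4*7*1^3
= 16 + 28
= 44

44


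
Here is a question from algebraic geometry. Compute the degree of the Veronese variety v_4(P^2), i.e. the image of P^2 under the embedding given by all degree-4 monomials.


The Veronese variety v_4(P^2) has degree d^r.
d^r = 4^2 = 16

16


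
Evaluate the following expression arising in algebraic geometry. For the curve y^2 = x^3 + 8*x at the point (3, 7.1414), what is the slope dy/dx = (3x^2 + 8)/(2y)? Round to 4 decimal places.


Using implicit differentiation of y^2 = x^3 + 8*x:
2y * dy/dx = 3x^2 + 8
dy/dx = (3x^2 + 8)/(2y)
Numerator: 3*3^2 + 8 = 35
Denominator: 2*7.1414 = 14.2828
dy/dx = 35/14.2828 = 2.4505

2.4505


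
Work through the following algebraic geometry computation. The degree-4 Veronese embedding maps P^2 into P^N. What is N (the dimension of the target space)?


The Veronese embedding v_d: P^n -> P^N maps each point to all
degree-d monomials in n+1 homogeneous coordinates.
N = C(n+d, d) - 1
N = C(2+4, 4) - 1
N = C(6, 4) - 1
C(6, 4) = 15
N = 15 - 1 = 14

14


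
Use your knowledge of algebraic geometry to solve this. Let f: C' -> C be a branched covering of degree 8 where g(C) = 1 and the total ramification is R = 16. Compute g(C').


Riemann-Hurwitz formula: 2g' - 2 = d(2g - 2) + R
Given: d = 8, g = 1, R = 16
2g' - 2 = 8*(2*1 - 2) + 16
2g' - 2 = 8*0 + 16
2g' - 2 = 0 + 16 = 16
2g' = 18
g' = 9

9


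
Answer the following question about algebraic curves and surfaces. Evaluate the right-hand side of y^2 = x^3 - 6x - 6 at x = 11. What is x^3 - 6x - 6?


Compute x^3 - 6x - 6 at x = 11:
x^3 = 11^3 = 1331
(-6)*x = (-6)*11 = -66
Sum: 1331 - 66 - 6 = 1259

1259


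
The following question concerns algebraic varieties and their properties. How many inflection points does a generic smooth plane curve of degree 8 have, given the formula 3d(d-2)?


For a general smooth plane curve C of degree d, the inflection points are
the intersection of C with its Hessian curve, which has degree 3(d-2).
By Bezout, the total intersection number is d * 3(d-2) = 8 * 18 = 144.
For a general curve every flex is ordinary, so each contributes
multiplicity 1 to C·Hess(C), and the number of distinct inflection
points is 3d(d-2).
Inflection points = 3*8*(8-2) = 3*8*6 = 144

144


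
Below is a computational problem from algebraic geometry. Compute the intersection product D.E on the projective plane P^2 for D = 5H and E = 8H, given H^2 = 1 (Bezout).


Using bilinearity of the intersection pairing on the projective plane P^2:
(aH).(bH) = ab * (H.H)
We have H^2 = 1 (Bezout).
D.E = (5H).(8H) = 5*8*1
= 40*1
= 40

40


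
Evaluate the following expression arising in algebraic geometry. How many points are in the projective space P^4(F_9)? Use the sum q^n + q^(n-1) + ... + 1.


P^4(F_9) has (q^(n+1) - 1)/(q - 1) points.
= 9^4 + 9^3 + 9^2 + 9^1 + 9^0
= 6561 + 729 + 81 + 9 + 1
= 7381

7381


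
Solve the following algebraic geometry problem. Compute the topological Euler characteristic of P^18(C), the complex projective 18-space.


The complex projective space P^18 has one cell in each even real dimension 0, 2, ..., 36.
The cohomology groups are H^{2k}(P^18) = Z for k = 0,...,18, and 0 otherwise.
Euler characteristic = sum of Betti numbers = 1 per even-dimensional cohomology group.
chi(P^18) = 18 + 1 = 19

19


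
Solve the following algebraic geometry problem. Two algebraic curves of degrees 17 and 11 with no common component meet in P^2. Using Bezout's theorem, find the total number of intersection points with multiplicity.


Bezout's theorem states the intersection count equals the product of degrees.
Intersection count = 17 * 11 = 187

187


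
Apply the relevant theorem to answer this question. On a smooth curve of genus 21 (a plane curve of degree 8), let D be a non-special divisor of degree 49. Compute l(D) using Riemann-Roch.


First, compute the genus of a smooth plane curve of degree 8:
g = (d-1)(d-2)/2 = (8-1)(8-2)/2 = 21
For a non-special divisor D (i.e., h^1(D) = 0), Riemann-Roch gives:
l(D) = deg(D) - g + 1
Since deg(D) = 49 >= 2g - 1 = 41, D is non-special.
l(D) = 49 - 21 + 1 = 29

29


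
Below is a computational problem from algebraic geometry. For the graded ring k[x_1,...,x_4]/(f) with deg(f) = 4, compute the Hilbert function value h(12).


For R = k[x_1,...,x_n]/(f) with f homogeneous of degree e:
The Hilbert series is (1 - t^e)/(1 - t)^n.
So h(d) = C(d+n-1, n-1) - C(d-e+n-1, n-1) for d >= e.
With n=4, e=4, d=12:
C(12+4-1, 4-1) = C(15, 3) = 455
C(12-4+4-1, 4-1) = C(11, 3) = 165
h(12) = 455 - 165 = 290

290


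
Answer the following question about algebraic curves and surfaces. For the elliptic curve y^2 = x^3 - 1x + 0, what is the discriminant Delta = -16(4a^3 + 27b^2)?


Compute each component:
4a^3 = 4*(-1)^3 = 4*(-1) = -4
27b^2 = 27*0^2 = 27*0 = 0
4a^3 + 27b^2 = -4 + 0 = -4
Delta = -16*(-4) = 64

64


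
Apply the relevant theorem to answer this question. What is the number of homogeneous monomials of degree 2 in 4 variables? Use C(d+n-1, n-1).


The number of degree-2 monomials in 4 variables is C(d+n-1, n-1).
= C(2+4-1, 4-1) = C(5, 3)
= 10

10


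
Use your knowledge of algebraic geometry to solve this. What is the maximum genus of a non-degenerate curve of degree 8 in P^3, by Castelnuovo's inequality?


Castelnuovo's bound: write d - 1 = m(r-1) + epsilon with 0 <= epsilon < r-1.
d - 1 = 8 - 1 = 7
r - 1 = 3 - 1 = 2
7 = 3*2 + 1, so m = 3, epsilon = 1
pi(d, r) = m(m-1)(r-1)/2 + m*epsilon
= 3*2*2/2 + 3*1
= 12/2 + 3
= 6 + 3 = 9

9
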